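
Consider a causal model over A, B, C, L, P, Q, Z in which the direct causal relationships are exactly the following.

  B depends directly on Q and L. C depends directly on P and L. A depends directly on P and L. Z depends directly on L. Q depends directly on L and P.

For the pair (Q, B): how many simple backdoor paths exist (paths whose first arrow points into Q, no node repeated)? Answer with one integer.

A backdoor path from Q to B is any simple undirected path whose first edge points into Q (i.e. leaves Q via a parent).
Parents of Q: {L, P}.
Enumerating:
  P1: Q <- L -> B
  P2: Q <- P -> A <- L -> B
  P3: Q <- P -> C <- L -> B
That exhausts the simple backdoor paths. Count: 3.

3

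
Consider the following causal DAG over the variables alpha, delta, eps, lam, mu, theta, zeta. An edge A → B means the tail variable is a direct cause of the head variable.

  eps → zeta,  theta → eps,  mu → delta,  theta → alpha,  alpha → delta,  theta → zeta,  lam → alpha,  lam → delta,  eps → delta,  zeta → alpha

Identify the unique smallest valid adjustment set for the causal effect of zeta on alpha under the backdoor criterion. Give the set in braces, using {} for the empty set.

Variables eligible for adjustment (non-descendants of zeta, excluding zeta and alpha): {eps, lam, mu, theta}.
Backdoor paths from zeta to alpha:
  P1: zeta <- theta -> eps -> delta <- lam -> alpha
  P2: zeta <- theta -> eps -> delta <- alpha
  P3: zeta <- theta -> alpha
  P4: zeta <- eps <- theta -> alpha
  P5: zeta <- eps -> delta <- lam -> alpha
  P6: zeta <- eps -> delta <- alpha
The empty set is not sufficient: P3 (zeta <- theta -> alpha) has no collider blocking it and no conditioned non-collider, so it is open.
Try {theta}:
  P1: blocked at fork node theta ∈ conditioning set.
  P2: blocked at fork node theta ∈ conditioning set.
  P3: blocked at fork node theta ∈ conditioning set.
  P4: blocked at fork node theta ∈ conditioning set.
  P5: blocked at collider delta (neither it nor any descendant is in the conditioning set).
  P6: blocked at collider delta (neither it nor any descendant is in the conditioning set).
{theta} contains no descendant of zeta and blocks every backdoor path.
No other singleton works — e.g. {eps} leaves P3 open — so {theta} is the unique smallest valid adjustment set.

{theta}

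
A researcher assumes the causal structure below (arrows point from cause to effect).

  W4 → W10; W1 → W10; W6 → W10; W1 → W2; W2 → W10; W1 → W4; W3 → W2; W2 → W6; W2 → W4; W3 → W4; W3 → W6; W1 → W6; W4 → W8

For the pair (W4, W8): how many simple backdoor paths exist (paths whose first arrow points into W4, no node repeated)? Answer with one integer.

0

A backdoor path from W4 to W8 is any simple undirected path whose first edge points into W4 (i.e. leaves W4 via a parent).
Parents of W4: {W1, W2, W3}.
No simple path from any parent of W4 reaches W8 without revisiting W4, so there are no backdoor paths.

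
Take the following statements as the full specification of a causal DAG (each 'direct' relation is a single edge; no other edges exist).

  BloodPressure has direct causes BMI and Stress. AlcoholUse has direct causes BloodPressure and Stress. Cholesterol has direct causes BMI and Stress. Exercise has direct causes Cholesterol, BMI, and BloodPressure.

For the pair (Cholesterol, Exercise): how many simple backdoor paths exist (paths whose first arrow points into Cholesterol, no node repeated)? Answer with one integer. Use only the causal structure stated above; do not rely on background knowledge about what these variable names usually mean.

A backdoor path from Cholesterol to Exercise is any simple undirected path whose first edge points into Cholesterol (i.e. leaves Cholesterol via a parent).
Parents of Cholesterol: {BMI, Stress}.
Enumerating:
  P1: Cholesterol <- Stress -> BloodPressure <- BMI -> Exercise
  P2: Cholesterol <- Stress -> BloodPressure -> Exercise
  P3: Cholesterol <- Stress -> AlcoholUse <- BloodPressure <- BMI -> Exercise
  P4: Cholesterol <- Stress -> AlcoholUse <- BloodPressure -> Exercise
  P5: Cholesterol <- BMI -> BloodPressure -> Exercise
  P6: Cholesterol <- BMI -> Exercise
That exhausts the simple backdoor paths. Count: 6.

6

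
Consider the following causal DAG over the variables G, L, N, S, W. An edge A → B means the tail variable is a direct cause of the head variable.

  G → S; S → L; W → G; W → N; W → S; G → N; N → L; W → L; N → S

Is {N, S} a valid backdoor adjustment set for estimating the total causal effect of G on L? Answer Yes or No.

Backdoor paths from G to L (paths whose first edge points into G):
  P1: G <- W -> N -> S -> L
  P2: G <- W -> N -> L
  P3: G <- W -> S <- N -> L
  P4: G <- W -> S -> L
  P5: G <- W -> L
Condition 1 (no descendant of G in the set): FAILS — N and S are descendants of G.
Condition 2 (every backdoor path blocked by {N, S}):
  P1: blocked at chain node N ∈ conditioning set.
  P2: blocked at chain node N ∈ conditioning set.
  P3: blocked at fork node N ∈ conditioning set.
  P4: blocked at chain node S ∈ conditioning set.
  P5: open — no interior node is in the conditioning set.
{N, S} does not satisfy the backdoor criterion.

No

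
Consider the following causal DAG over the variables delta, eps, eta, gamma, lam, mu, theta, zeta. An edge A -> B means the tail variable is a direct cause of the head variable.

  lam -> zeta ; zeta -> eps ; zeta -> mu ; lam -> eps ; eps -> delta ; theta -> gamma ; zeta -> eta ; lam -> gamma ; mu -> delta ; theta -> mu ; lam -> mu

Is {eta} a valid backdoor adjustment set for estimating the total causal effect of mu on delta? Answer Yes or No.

No

Backdoor paths from mu to delta (paths whose first edge points into mu):
  P1: mu <- lam -> zeta -> eps -> delta
  P2: mu <- lam -> eps -> delta
  P3: mu <- zeta <- lam -> eps -> delta
  P4: mu <- zeta -> eps -> delta
  P5: mu <- theta -> gamma <- lam -> zeta -> eps -> delta
  P6: mu <- theta -> gamma <- lam -> eps -> delta
Condition 1 (no descendant of mu in the set): holds — descendants of mu are {delta}; none are in {eta}.
Condition 2 (every backdoor path blocked by {eta}):
  P1: open — no interior node is in the conditioning set.
  P2: open — no interior node is in the conditioning set.
  P3: open — no interior node is in the conditioning set.
  P4: open — no interior node is in the conditioning set.
  P5: blocked at collider gamma (neither it nor any descendant is in the conditioning set).
  P6: blocked at collider gamma (neither it nor any descendant is in the conditioning set).
{eta} does not satisfy the backdoor criterion.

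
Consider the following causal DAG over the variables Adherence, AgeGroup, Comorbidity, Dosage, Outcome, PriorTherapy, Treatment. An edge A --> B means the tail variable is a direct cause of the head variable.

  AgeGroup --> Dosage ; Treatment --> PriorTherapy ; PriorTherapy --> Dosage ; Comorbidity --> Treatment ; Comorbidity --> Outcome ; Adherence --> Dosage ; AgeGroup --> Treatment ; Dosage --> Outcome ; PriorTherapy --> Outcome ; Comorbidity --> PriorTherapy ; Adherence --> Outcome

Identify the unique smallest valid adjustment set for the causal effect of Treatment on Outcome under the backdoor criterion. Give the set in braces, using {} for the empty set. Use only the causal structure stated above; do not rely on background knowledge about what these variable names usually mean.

{AgeGroup, Comorbidity}

Variables eligible for adjustment (non-descendants of Treatment, excluding Treatment and Outcome): {Adherence, AgeGroup, Comorbidity}.
Backdoor paths from Treatment to Outcome:
  P1: Treatment <- Comorbidity -> PriorTherapy -> Dosage <- Adherence -> Outcome
  P2: Treatment <- Comorbidity -> PriorTherapy -> Dosage -> Outcome
  P3: Treatment <- Comorbidity -> PriorTherapy -> Outcome
  P4: Treatment <- Comorbidity -> Outcome
  P5: Treatment <- AgeGroup -> Dosage <- Adherence -> Outcome
  P6: Treatment <- AgeGroup -> Dosage <- PriorTherapy <- Comorbidity -> Outcome
  P7: Treatment <- AgeGroup -> Dosage <- PriorTherapy -> Outcome
  P8: Treatment <- AgeGroup -> Dosage -> Outcome
The empty set is not sufficient: P2 (Treatment <- Comorbidity -> PriorTherapy -> Dosage -> Outcome) has no collider blocking it and no conditioned non-collider, so it is open.
Try {AgeGroup, Comorbidity}:
  P1: blocked at fork node Comorbidity ∈ conditioning set.
  P2: blocked at fork node Comorbidity ∈ conditioning set.
  P3: blocked at fork node Comorbidity ∈ conditioning set.
  P4: blocked at fork node Comorbidity ∈ conditioning set.
  P5: blocked at fork node AgeGroup ∈ conditioning set.
  P6: blocked at fork node AgeGroup ∈ conditioning set.
  P7: blocked at fork node AgeGroup ∈ conditioning set.
  P8: blocked at fork node AgeGroup ∈ conditioning set.
{AgeGroup, Comorbidity} contains no descendant of Treatment and blocks every backdoor path.
Every element of {AgeGroup, Comorbidity} is needed (dropping AgeGroup leaves P8 open; dropping Comorbidity leaves P2 open), so no proper subset is valid.
Among all size-2 subsets of the eligible variables, only {AgeGroup, Comorbidity} blocks every backdoor path, so it is the unique smallest valid adjustment set.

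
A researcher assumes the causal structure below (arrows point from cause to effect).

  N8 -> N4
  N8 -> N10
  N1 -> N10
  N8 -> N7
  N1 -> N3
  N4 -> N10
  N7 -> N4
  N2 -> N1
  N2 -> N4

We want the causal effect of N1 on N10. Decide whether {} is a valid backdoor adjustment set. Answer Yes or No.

Backdoor paths from N1 to N10 (paths whose first edge points into N1):
  P1: N1 <- N2 -> N4 <- N8 -> N10
  P2: N1 <- N2 -> N4 <- N7 <- N8 -> N10
  P3: N1 <- N2 -> N4 -> N10
Condition 1 (no descendant of N1 in the set): holds — descendants of N1 are {N10, N3}; none are in {}.
Condition 2 (every backdoor path blocked by {}):
  P1: blocked at collider N4 (neither it nor any descendant is in the conditioning set).
  P2: blocked at collider N4 (neither it nor any descendant is in the conditioning set).
  P3: open — no interior node is in the conditioning set.
{} does not satisfy the backdoor criterion.

No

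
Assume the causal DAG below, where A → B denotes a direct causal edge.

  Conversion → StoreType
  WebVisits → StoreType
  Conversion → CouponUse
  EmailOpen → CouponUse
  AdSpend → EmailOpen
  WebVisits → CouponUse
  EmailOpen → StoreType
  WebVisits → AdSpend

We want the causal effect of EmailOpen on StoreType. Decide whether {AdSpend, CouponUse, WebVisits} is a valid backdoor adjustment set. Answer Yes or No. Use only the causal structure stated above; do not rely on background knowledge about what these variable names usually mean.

Backdoor paths from EmailOpen to StoreType (paths whose first edge points into EmailOpen):
  P1: EmailOpen <- AdSpend <- WebVisits -> CouponUse <- Conversion -> StoreType
  P2: EmailOpen <- AdSpend <- WebVisits -> StoreType
Condition 1 (no descendant of EmailOpen in the set): FAILS — CouponUse is a descendant of EmailOpen.
Condition 2 (every backdoor path blocked by {AdSpend, CouponUse, WebVisits}):
  P1: blocked at chain node AdSpend ∈ conditioning set.
  P2: blocked at chain node AdSpend ∈ conditioning set.
{AdSpend, CouponUse, WebVisits} does not satisfy the backdoor criterion.

No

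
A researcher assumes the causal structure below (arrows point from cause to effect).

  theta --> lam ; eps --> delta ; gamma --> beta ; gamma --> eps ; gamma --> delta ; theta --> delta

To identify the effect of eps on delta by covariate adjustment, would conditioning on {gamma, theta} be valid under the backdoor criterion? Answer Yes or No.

Backdoor paths from eps to delta (paths whose first edge points into eps):
  P1: eps <- gamma -> delta
Condition 1 (no descendant of eps in the set): holds — descendants of eps are {delta}; none are in {gamma, theta}.
Condition 2 (every backdoor path blocked by {gamma, theta}):
  P1: blocked at fork node gamma ∈ conditioning set.
{gamma, theta} satisfies the backdoor criterion.

Yes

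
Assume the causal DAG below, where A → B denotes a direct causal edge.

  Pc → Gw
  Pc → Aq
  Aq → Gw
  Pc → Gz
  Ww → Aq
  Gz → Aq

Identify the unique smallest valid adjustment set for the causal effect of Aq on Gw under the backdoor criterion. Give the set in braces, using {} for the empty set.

{Pc}

Variables eligible for adjustment (non-descendants of Aq, excluding Aq and Gw): {Gz, Pc, Ww}.
Backdoor paths from Aq to Gw:
  P1: Aq <- Pc -> Gw
  P2: Aq <- Gz <- Pc -> Gw
The empty set is not sufficient: P1 (Aq <- Pc -> Gw) has no collider blocking it and no conditioned non-collider, so it is open.
Try {Pc}:
  P1: blocked at fork node Pc ∈ conditioning set.
  P2: blocked at fork node Pc ∈ conditioning set.
{Pc} contains no descendant of Aq and blocks every backdoor path.
No other singleton works — e.g. {Ww} leaves P1 open — so {Pc} is the unique smallest valid adjustment set.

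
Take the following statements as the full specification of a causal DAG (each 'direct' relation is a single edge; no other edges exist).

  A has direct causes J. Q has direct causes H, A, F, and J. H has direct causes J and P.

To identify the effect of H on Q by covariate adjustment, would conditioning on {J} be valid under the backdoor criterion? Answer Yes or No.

Yes

Backdoor paths from H to Q (paths whose first edge points into H):
  P1: H <- J -> A -> Q
  P2: H <- J -> Q
Condition 1 (no descendant of H in the set): holds — descendants of H are {Q}; none are in {J}.
Condition 2 (every backdoor path blocked by {J}):
  P1: blocked at fork node J ∈ conditioning set.
  P2: blocked at fork node J ∈ conditioning set.
{J} satisfies the backdoor criterion.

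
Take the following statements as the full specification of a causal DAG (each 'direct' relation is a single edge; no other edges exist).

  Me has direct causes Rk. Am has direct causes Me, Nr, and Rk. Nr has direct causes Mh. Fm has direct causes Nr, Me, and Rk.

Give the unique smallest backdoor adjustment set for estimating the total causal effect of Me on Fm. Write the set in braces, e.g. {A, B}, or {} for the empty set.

Variables eligible for adjustment (non-descendants of Me, excluding Me and Fm): {Mh, Nr, Rk}.
Backdoor paths from Me to Fm:
  P1: Me <- Rk -> Fm
  P2: Me <- Rk -> Am <- Nr -> Fm
The empty set is not sufficient: P1 (Me <- Rk -> Fm) has no collider blocking it and no conditioned non-collider, so it is open.
Try {Rk}:
  P1: blocked at fork node Rk ∈ conditioning set.
  P2: blocked at fork node Rk ∈ conditioning set.
{Rk} contains no descendant of Me and blocks every backdoor path.
No other singleton works — e.g. {Mh} leaves P1 open — so {Rk} is the unique smallest valid adjustment set.

{Rk}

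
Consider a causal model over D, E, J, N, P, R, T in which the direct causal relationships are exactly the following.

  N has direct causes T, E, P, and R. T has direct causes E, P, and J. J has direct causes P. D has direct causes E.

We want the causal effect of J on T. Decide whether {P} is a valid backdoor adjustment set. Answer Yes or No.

Yes

Backdoor paths from J to T (paths whose first edge points into J):
  P1: J <- P -> T
  P2: J <- P -> N <- E -> T
  P3: J <- P -> N <- T
Condition 1 (no descendant of J in the set): holds — descendants of J are {N, T}; none are in {P}.
Condition 2 (every backdoor path blocked by {P}):
  P1: blocked at fork node P ∈ conditioning set.
  P2: blocked at fork node P ∈ conditioning set.
  P3: blocked at fork node P ∈ conditioning set.
{P} satisfies the backdoor criterion.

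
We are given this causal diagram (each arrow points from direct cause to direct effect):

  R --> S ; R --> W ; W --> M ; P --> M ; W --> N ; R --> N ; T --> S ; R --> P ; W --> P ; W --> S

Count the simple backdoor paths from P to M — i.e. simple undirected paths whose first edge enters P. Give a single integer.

4

A backdoor path from P to M is any simple undirected path whose first edge points into P (i.e. leaves P via a parent).
Parents of P: {R, W}.
Enumerating:
  P1: P <- R -> W -> M
  P2: P <- R -> N <- W -> M
  P3: P <- R -> S <- W -> M
  P4: P <- W -> M
That exhausts the simple backdoor paths. Count: 4.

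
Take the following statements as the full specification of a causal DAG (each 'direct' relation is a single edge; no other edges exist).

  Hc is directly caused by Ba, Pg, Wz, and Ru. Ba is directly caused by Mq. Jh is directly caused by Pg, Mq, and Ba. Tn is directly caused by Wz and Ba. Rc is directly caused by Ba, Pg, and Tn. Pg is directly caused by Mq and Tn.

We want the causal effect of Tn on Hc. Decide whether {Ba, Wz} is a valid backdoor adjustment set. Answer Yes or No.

Yes

Backdoor paths from Tn to Hc (paths whose first edge points into Tn):
  P1: Tn <- Ba <- Mq -> Pg -> Hc
  P2: Tn <- Ba <- Mq -> Jh <- Pg -> Hc
  P3: Tn <- Ba -> Hc
  P4: Tn <- Ba -> Rc <- Pg -> Hc
  P5: Tn <- Ba -> Jh <- Mq -> Pg -> Hc
  P6: Tn <- Ba -> Jh <- Pg -> Hc
  P7: Tn <- Wz -> Hc
Condition 1 (no descendant of Tn in the set): holds — descendants of Tn are {Hc, Jh, Pg, Rc}; none are in {Ba, Wz}.
Condition 2 (every backdoor path blocked by {Ba, Wz}):
  P1: blocked at chain node Ba ∈ conditioning set.
  P2: blocked at chain node Ba ∈ conditioning set.
  P3: blocked at fork node Ba ∈ conditioning set.
  P4: blocked at fork node Ba ∈ conditioning set.
  P5: blocked at fork node Ba ∈ conditioning set.
  P6: blocked at fork node Ba ∈ conditioning set.
  P7: blocked at fork node Wz ∈ conditioning set.
{Ba, Wz} satisfies the backdoor criterion.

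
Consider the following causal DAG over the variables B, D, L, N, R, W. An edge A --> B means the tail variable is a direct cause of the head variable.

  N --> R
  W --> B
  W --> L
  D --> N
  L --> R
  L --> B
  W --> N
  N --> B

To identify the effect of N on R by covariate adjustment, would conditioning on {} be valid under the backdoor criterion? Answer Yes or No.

No

Backdoor paths from N to R (paths whose first edge points into N):
  P1: N <- W -> L -> R
  P2: N <- W -> B <- L -> R
Condition 1 (no descendant of N in the set): holds — descendants of N are {B, R}; none are in {}.
Condition 2 (every backdoor path blocked by {}):
  P1: open — no interior node is in the conditioning set.
  P2: blocked at collider B (neither it nor any descendant is in the conditioning set).
{} does not satisfy the backdoor criterion.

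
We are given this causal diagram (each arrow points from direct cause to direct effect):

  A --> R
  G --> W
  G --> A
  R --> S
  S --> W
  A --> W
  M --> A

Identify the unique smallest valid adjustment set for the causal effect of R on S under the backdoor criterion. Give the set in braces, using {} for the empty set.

{}

Variables eligible for adjustment (non-descendants of R, excluding R and S): {A, G, M}.
Backdoor paths from R to S:
  P1: R <- A <- G -> W <- S
  P2: R <- A -> W <- S
Each backdoor path contains an unconditioned collider, so every path is already blocked with the empty conditioning set:
  P1: blocked at collider W (neither it nor any descendant is in the conditioning set).
  P2: blocked at collider W (neither it nor any descendant is in the conditioning set).
The empty set is therefore the unique smallest valid set.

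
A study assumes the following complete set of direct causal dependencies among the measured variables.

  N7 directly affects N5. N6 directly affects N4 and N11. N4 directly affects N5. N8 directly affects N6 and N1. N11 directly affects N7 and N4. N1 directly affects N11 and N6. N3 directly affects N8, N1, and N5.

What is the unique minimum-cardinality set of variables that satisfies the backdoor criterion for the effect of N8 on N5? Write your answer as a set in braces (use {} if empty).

Variables eligible for adjustment (non-descendants of N8, excluding N8 and N5): {N3}.
Backdoor paths from N8 to N5:
  P1: N8 <- N3 -> N1 -> N6 -> N11 -> N7 -> N5
  P2: N8 <- N3 -> N1 -> N6 -> N11 -> N4 -> N5
  P3: N8 <- N3 -> N1 -> N6 -> N4 <- N11 -> N7 -> N5
  P4: N8 <- N3 -> N1 -> N6 -> N4 -> N5
  P5: N8 <- N3 -> N1 -> N11 <- N6 -> N4 -> N5
  P6: N8 <- N3 -> N1 -> N11 -> N7 -> N5
  P7: N8 <- N3 -> N1 -> N11 -> N4 -> N5
  P8: N8 <- N3 -> N5
The empty set is not sufficient: P1 (N8 <- N3 -> N1 -> N6 -> N11 -> N7 -> N5) has no collider blocking it and no conditioned non-collider, so it is open.
Try {N3}:
  P1: blocked at fork node N3 ∈ conditioning set.
  P2: blocked at fork node N3 ∈ conditioning set.
  P3: blocked at fork node N3 ∈ conditioning set.
  P4: blocked at fork node N3 ∈ conditioning set.
  P5: blocked at fork node N3 ∈ conditioning set.
  P6: blocked at fork node N3 ∈ conditioning set.
  P7: blocked at fork node N3 ∈ conditioning set.
  P8: blocked at fork node N3 ∈ conditioning set.
{N3} contains no descendant of N8 and blocks every backdoor path.
{N3} is the unique smallest valid adjustment set.

{N3}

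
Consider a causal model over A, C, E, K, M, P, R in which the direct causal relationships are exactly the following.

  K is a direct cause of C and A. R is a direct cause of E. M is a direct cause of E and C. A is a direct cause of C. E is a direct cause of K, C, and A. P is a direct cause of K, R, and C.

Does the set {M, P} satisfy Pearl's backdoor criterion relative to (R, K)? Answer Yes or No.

Backdoor paths from R to K (paths whose first edge points into R):
  P1: R <- P -> K
  P2: R <- P -> C <- M -> E -> K
  P3: R <- P -> C <- M -> E -> A <- K
  P4: R <- P -> C <- E -> K
  P5: R <- P -> C <- E -> A <- K
  P6: R <- P -> C <- K
  P7: R <- P -> C <- A <- E -> K
  P8: R <- P -> C <- A <- K
Condition 1 (no descendant of R in the set): holds — descendants of R are {A, C, E, K}; none are in {M, P}.
Condition 2 (every backdoor path blocked by {M, P}):
  P1: blocked at fork node P ∈ conditioning set.
  P2: blocked at fork node P ∈ conditioning set.
  P3: blocked at fork node P ∈ conditioning set.
  P4: blocked at fork node P ∈ conditioning set.
  P5: blocked at fork node P ∈ conditioning set.
  P6: blocked at fork node P ∈ conditioning set.
  P7: blocked at fork node P ∈ conditioning set.
  P8: blocked at fork node P ∈ conditioning set.
{M, P} satisfies the backdoor criterion.

Yes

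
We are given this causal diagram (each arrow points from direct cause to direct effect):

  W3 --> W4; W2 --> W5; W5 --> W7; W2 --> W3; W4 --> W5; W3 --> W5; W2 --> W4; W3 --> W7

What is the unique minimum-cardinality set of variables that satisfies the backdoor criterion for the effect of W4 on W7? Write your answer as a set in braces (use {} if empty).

{W2, W3}

Variables eligible for adjustment (non-descendants of W4, excluding W4 and W7): {W2, W3}.
Backdoor paths from W4 to W7:
  P1: W4 <- W2 -> W3 -> W5 -> W7
  P2: W4 <- W2 -> W3 -> W7
  P3: W4 <- W2 -> W5 <- W3 -> W7
  P4: W4 <- W2 -> W5 -> W7
  P5: W4 <- W3 <- W2 -> W5 -> W7
  P6: W4 <- W3 -> W5 -> W7
  P7: W4 <- W3 -> W7
The empty set is not sufficient: P1 (W4 <- W2 -> W3 -> W5 -> W7) has no collider blocking it and no conditioned non-collider, so it is open.
Try {W2, W3}:
  P1: blocked at fork node W2 ∈ conditioning set.
  P2: blocked at fork node W2 ∈ conditioning set.
  P3: blocked at fork node W2 ∈ conditioning set.
  P4: blocked at fork node W2 ∈ conditioning set.
  P5: blocked at chain node W3 ∈ conditioning set.
  P6: blocked at fork node W3 ∈ conditioning set.
  P7: blocked at fork node W3 ∈ conditioning set.
{W2, W3} contains no descendant of W4 and blocks every backdoor path.
Every element of {W2, W3} is needed (dropping W2 leaves P4 open; dropping W3 leaves P6 open), so no proper subset is valid.
Among all size-2 subsets of the eligible variables, only {W2, W3} blocks every backdoor path, so it is the unique smallest valid adjustment set.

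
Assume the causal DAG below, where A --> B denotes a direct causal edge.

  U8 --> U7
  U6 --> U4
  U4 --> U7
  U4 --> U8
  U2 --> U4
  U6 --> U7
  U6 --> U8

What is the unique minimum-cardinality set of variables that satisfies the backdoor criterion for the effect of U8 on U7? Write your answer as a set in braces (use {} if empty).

Variables eligible for adjustment (non-descendants of U8, excluding U8 and U7): {U2, U4, U6}.
Backdoor paths from U8 to U7:
  P1: U8 <- U6 -> U4 -> U7
  P2: U8 <- U6 -> U7
  P3: U8 <- U4 <- U6 -> U7
  P4: U8 <- U4 -> U7
The empty set is not sufficient: P1 (U8 <- U6 -> U4 -> U7) has no collider blocking it and no conditioned non-collider, so it is open.
Try {U4, U6}:
  P1: blocked at fork node U6 ∈ conditioning set.
  P2: blocked at fork node U6 ∈ conditioning set.
  P3: blocked at chain node U4 ∈ conditioning set.
  P4: blocked at fork node U4 ∈ conditioning set.
{U4, U6} contains no descendant of U8 and blocks every backdoor path.
Every element of {U4, U6} is needed (dropping U4 leaves P4 open; dropping U6 leaves P2 open), so no proper subset is valid.
Among all size-2 subsets of the eligible variables, only {U4, U6} blocks every backdoor path, so it is the unique smallest valid adjustment set.

{U4, U6}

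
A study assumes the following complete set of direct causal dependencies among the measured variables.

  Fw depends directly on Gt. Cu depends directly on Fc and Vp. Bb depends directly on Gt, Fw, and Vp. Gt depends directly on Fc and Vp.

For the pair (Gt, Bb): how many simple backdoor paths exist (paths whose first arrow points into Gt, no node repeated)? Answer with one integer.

A backdoor path from Gt to Bb is any simple undirected path whose first edge points into Gt (i.e. leaves Gt via a parent).
Parents of Gt: {Fc, Vp}.
Enumerating:
  P1: Gt <- Fc -> Cu <- Vp -> Bb
  P2: Gt <- Vp -> Bb
That exhausts the simple backdoor paths. Count: 2.

2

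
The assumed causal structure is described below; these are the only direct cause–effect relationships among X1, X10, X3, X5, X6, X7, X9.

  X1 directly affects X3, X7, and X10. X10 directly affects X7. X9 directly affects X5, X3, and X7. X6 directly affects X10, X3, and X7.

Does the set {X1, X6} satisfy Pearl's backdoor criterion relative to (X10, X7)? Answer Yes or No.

Yes

Backdoor paths from X10 to X7 (paths whose first edge points into X10):
  P1: X10 <- X6 -> X7
  P2: X10 <- X6 -> X3 <- X1 -> X7
  P3: X10 <- X6 -> X3 <- X9 -> X7
  P4: X10 <- X1 -> X7
  P5: X10 <- X1 -> X3 <- X6 -> X7
  P6: X10 <- X1 -> X3 <- X9 -> X7
Condition 1 (no descendant of X10 in the set): holds — descendants of X10 are {X7}; none are in {X1, X6}.
Condition 2 (every backdoor path blocked by {X1, X6}):
  P1: blocked at fork node X6 ∈ conditioning set.
  P2: blocked at fork node X6 ∈ conditioning set.
  P3: blocked at fork node X6 ∈ conditioning set.
  P4: blocked at fork node X1 ∈ conditioning set.
  P5: blocked at fork node X1 ∈ conditioning set.
  P6: blocked at fork node X1 ∈ conditioning set.
{X1, X6} satisfies the backdoor criterion.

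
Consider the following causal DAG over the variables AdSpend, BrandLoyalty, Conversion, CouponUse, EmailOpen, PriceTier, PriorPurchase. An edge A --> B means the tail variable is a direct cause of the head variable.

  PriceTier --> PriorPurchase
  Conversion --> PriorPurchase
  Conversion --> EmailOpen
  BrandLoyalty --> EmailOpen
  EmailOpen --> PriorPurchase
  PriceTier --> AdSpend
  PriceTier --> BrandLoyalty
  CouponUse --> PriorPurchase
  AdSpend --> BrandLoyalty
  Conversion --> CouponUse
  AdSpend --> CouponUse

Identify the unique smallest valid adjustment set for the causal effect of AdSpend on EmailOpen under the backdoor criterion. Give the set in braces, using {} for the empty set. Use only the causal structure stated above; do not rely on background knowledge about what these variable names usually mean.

Variables eligible for adjustment (non-descendants of AdSpend, excluding AdSpend and EmailOpen): {Conversion, PriceTier}.
Backdoor paths from AdSpend to EmailOpen:
  P1: AdSpend <- PriceTier -> BrandLoyalty -> EmailOpen
  P2: AdSpend <- PriceTier -> PriorPurchase <- Conversion -> EmailOpen
  P3: AdSpend <- PriceTier -> PriorPurchase <- EmailOpen
  P4: AdSpend <- PriceTier -> PriorPurchase <- CouponUse <- Conversion -> EmailOpen
The empty set is not sufficient: P1 (AdSpend <- PriceTier -> BrandLoyalty -> EmailOpen) has no collider blocking it and no conditioned non-collider, so it is open.
Try {PriceTier}:
  P1: blocked at fork node PriceTier ∈ conditioning set.
  P2: blocked at fork node PriceTier ∈ conditioning set.
  P3: blocked at fork node PriceTier ∈ conditioning set.
  P4: blocked at fork node PriceTier ∈ conditioning set.
{PriceTier} contains no descendant of AdSpend and blocks every backdoor path.
No other singleton works — e.g. {Conversion} leaves P1 open — so {PriceTier} is the unique smallest valid adjustment set.

{PriceTier}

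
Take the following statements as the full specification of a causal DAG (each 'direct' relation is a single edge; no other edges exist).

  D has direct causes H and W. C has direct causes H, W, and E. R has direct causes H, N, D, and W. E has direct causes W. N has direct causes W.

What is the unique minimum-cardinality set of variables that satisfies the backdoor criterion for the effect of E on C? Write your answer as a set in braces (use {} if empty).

Variables eligible for adjustment (non-descendants of E, excluding E and C): {D, H, N, R, W}.
Backdoor paths from E to C:
  P1: E <- W -> N -> R <- H -> C
  P2: E <- W -> N -> R <- D <- H -> C
  P3: E <- W -> C
  P4: E <- W -> D <- H -> C
  P5: E <- W -> D -> R <- H -> C
  P6: E <- W -> R <- H -> C
  P7: E <- W -> R <- D <- H -> C
The empty set is not sufficient: P3 (E <- W -> C) has no collider blocking it and no conditioned non-collider, so it is open.
Try {W}:
  P1: blocked at fork node W ∈ conditioning set.
  P2: blocked at fork node W ∈ conditioning set.
  P3: blocked at fork node W ∈ conditioning set.
  P4: blocked at fork node W ∈ conditioning set.
  P5: blocked at fork node W ∈ conditioning set.
  P6: blocked at fork node W ∈ conditioning set.
  P7: blocked at fork node W ∈ conditioning set.
{W} contains no descendant of E and blocks every backdoor path.
No other singleton works — e.g. {H} leaves P3 open — so {W} is the unique smallest valid adjustment set.

{W}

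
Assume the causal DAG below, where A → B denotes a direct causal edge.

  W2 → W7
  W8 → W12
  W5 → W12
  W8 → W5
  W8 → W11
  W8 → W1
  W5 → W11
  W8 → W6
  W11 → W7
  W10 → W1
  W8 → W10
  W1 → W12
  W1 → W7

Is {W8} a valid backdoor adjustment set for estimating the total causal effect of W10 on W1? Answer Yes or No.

Yes

Backdoor paths from W10 to W1 (paths whose first edge points into W10):
  P1: W10 <- W8 -> W5 -> W11 -> W7 <- W1
  P2: W10 <- W8 -> W5 -> W12 <- W1
  P3: W10 <- W8 -> W11 <- W5 -> W12 <- W1
  P4: W10 <- W8 -> W11 -> W7 <- W1
  P5: W10 <- W8 -> W1
  P6: W10 <- W8 -> W12 <- W5 -> W11 -> W7 <- W1
  P7: W10 <- W8 -> W12 <- W1
Condition 1 (no descendant of W10 in the set): holds — descendants of W10 are {W1, W12, W7}; none are in {W8}.
Condition 2 (every backdoor path blocked by {W8}):
  P1: blocked at fork node W8 ∈ conditioning set.
  P2: blocked at fork node W8 ∈ conditioning set.
  P3: blocked at fork node W8 ∈ conditioning set.
  P4: blocked at fork node W8 ∈ conditioning set.
  P5: blocked at fork node W8 ∈ conditioning set.
  P6: blocked at fork node W8 ∈ conditioning set.
  P7: blocked at fork node W8 ∈ conditioning set.
{W8} satisfies the backdoor criterion.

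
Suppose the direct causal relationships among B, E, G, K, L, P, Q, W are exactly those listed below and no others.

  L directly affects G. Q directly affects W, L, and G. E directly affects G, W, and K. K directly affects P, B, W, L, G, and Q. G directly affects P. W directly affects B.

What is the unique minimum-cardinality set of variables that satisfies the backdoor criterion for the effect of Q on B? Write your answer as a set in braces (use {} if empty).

{K}

Variables eligible for adjustment (non-descendants of Q, excluding Q and B): {E, K}.
Backdoor paths from Q to B:
  P1: Q <- K <- E -> W -> B
  P2: Q <- K -> L -> G <- E -> W -> B
  P3: Q <- K -> G <- E -> W -> B
  P4: Q <- K -> P <- G <- E -> W -> B
  P5: Q <- K -> W -> B
  P6: Q <- K -> B
The empty set is not sufficient: P1 (Q <- K <- E -> W -> B) has no collider blocking it and no conditioned non-collider, so it is open.
Try {K}:
  P1: blocked at chain node K ∈ conditioning set.
  P2: blocked at fork node K ∈ conditioning set.
  P3: blocked at fork node K ∈ conditioning set.
  P4: blocked at fork node K ∈ conditioning set.
  P5: blocked at fork node K ∈ conditioning set.
  P6: blocked at fork node K ∈ conditioning set.
{K} contains no descendant of Q and blocks every backdoor path.
No other singleton works — e.g. {E} leaves P5 open — so {K} is the unique smallest valid adjustment set.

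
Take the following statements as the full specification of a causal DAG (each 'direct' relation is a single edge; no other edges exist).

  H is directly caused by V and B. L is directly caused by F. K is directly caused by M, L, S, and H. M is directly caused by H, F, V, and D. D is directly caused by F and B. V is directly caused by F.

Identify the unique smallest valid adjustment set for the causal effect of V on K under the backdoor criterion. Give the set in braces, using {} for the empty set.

Variables eligible for adjustment (non-descendants of V, excluding V and K): {B, D, F, L, S}.
Backdoor paths from V to K:
  P1: V <- F -> D <- B -> H -> M -> K
  P2: V <- F -> D <- B -> H -> K
  P3: V <- F -> D -> M <- H -> K
  P4: V <- F -> D -> M -> K
  P5: V <- F -> M <- D <- B -> H -> K
  P6: V <- F -> M <- H -> K
  P7: V <- F -> M -> K
  P8: V <- F -> L -> K
The empty set is not sufficient: P4 (V <- F -> D -> M -> K) has no collider blocking it and no conditioned non-collider, so it is open.
Try {F}:
  P1: blocked at fork node F ∈ conditioning set.
  P2: blocked at fork node F ∈ conditioning set.
  P3: blocked at fork node F ∈ conditioning set.
  P4: blocked at fork node F ∈ conditioning set.
  P5: blocked at fork node F ∈ conditioning set.
  P6: blocked at fork node F ∈ conditioning set.
  P7: blocked at fork node F ∈ conditioning set.
  P8: blocked at fork node F ∈ conditioning set.
{F} contains no descendant of V and blocks every backdoor path.
No other singleton works — e.g. {B} leaves P4 open — so {F} is the unique smallest valid adjustment set.

{F}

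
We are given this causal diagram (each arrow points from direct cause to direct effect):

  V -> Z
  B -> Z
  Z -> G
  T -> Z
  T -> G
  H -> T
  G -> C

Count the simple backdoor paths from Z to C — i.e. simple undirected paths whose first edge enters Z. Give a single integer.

1

A backdoor path from Z to C is any simple undirected path whose first edge points into Z (i.e. leaves Z via a parent).
Parents of Z: {B, T, V}.
Enumerating:
  P1: Z <- T -> G -> C
That exhausts the simple backdoor paths. Count: 1.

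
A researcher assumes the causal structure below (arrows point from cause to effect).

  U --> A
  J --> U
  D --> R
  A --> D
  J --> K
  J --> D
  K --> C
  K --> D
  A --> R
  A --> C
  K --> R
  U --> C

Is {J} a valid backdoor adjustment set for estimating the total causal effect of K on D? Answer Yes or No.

Backdoor paths from K to D (paths whose first edge points into K):
  P1: K <- J -> U -> A -> D
  P2: K <- J -> U -> A -> R <- D
  P3: K <- J -> U -> C <- A -> D
  P4: K <- J -> U -> C <- A -> R <- D
  P5: K <- J -> D
Condition 1 (no descendant of K in the set): holds — descendants of K are {C, D, R}; none are in {J}.
Condition 2 (every backdoor path blocked by {J}):
  P1: blocked at fork node J ∈ conditioning set.
  P2: blocked at fork node J ∈ conditioning set.
  P3: blocked at fork node J ∈ conditioning set.
  P4: blocked at fork node J ∈ conditioning set.
  P5: blocked at fork node J ∈ conditioning set.
{J} satisfies the backdoor criterion.

Yes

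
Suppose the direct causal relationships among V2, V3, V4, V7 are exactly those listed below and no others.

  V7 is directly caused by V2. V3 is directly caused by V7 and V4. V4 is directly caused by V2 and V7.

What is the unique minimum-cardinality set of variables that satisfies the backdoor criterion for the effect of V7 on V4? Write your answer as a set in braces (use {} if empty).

Variables eligible for adjustment (non-descendants of V7, excluding V7 and V4): {V2}.
Backdoor paths from V7 to V4:
  P1: V7 <- V2 -> V4
The empty set is not sufficient: P1 (V7 <- V2 -> V4) has no collider blocking it and no conditioned non-collider, so it is open.
Try {V2}:
  P1: blocked at fork node V2 ∈ conditioning set.
{V2} contains no descendant of V7 and blocks every backdoor path.
{V2} is the unique smallest valid adjustment set.

{V2}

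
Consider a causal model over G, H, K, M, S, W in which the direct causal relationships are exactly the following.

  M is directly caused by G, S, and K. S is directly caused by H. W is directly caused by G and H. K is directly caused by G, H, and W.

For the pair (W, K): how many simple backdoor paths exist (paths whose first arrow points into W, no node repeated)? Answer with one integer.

6

A backdoor path from W to K is any simple undirected path whose first edge points into W (i.e. leaves W via a parent).
Parents of W: {G, H}.
Enumerating:
  P1: W <- H -> S -> M <- G -> K
  P2: W <- H -> S -> M <- K
  P3: W <- H -> K
  P4: W <- G -> K
  P5: W <- G -> M <- S <- H -> K
  P6: W <- G -> M <- K
That exhausts the simple backdoor paths. Count: 6.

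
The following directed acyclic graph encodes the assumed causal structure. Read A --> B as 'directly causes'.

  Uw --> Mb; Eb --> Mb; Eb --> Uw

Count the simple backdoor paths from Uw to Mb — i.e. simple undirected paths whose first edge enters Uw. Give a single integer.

A backdoor path from Uw to Mb is any simple undirected path whose first edge points into Uw (i.e. leaves Uw via a parent).
Parents of Uw: {Eb}.
Enumerating:
  P1: Uw <- Eb -> Mb
That exhausts the simple backdoor paths. Count: 1.

1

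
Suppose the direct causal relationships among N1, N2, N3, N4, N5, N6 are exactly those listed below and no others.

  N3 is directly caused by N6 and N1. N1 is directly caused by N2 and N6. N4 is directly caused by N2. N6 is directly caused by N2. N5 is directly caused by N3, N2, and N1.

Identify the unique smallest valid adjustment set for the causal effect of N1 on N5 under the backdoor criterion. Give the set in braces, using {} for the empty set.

{N2, N6}

Variables eligible for adjustment (non-descendants of N1, excluding N1 and N5): {N2, N4, N6}.
Backdoor paths from N1 to N5:
  P1: N1 <- N2 -> N6 -> N3 -> N5
  P2: N1 <- N2 -> N5
  P3: N1 <- N6 <- N2 -> N5
  P4: N1 <- N6 -> N3 -> N5
The empty set is not sufficient: P1 (N1 <- N2 -> N6 -> N3 -> N5) has no collider blocking it and no conditioned non-collider, so it is open.
Try {N2, N6}:
  P1: blocked at fork node N2 ∈ conditioning set.
  P2: blocked at fork node N2 ∈ conditioning set.
  P3: blocked at chain node N6 ∈ conditioning set.
  P4: blocked at fork node N6 ∈ conditioning set.
{N2, N6} contains no descendant of N1 and blocks every backdoor path.
Every element of {N2, N6} is needed (dropping N2 leaves P2 open; dropping N6 leaves P4 open), so no proper subset is valid.
Among all size-2 subsets of the eligible variables, only {N2, N6} blocks every backdoor path, so it is the unique smallest valid adjustment set.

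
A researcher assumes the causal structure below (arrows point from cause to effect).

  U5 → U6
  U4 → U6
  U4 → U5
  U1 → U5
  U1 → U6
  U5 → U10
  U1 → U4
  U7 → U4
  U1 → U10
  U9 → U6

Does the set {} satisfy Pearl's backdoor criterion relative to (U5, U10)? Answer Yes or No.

Backdoor paths from U5 to U10 (paths whose first edge points into U5):
  P1: U5 <- U1 -> U10
  P2: U5 <- U4 <- U1 -> U10
  P3: U5 <- U4 -> U6 <- U1 -> U10
Condition 1 (no descendant of U5 in the set): holds — descendants of U5 are {U10, U6}; none are in {}.
Condition 2 (every backdoor path blocked by {}):
  P1: open — no interior node is in the conditioning set.
  P2: open — no interior node is in the conditioning set.
  P3: blocked at collider U6 (neither it nor any descendant is in the conditioning set).
{} does not satisfy the backdoor criterion.

No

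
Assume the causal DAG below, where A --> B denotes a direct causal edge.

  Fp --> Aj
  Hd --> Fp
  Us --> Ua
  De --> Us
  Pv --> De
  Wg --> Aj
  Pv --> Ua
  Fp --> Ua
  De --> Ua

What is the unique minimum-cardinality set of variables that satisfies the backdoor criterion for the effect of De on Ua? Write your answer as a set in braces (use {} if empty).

{Pv}

Variables eligible for adjustment (non-descendants of De, excluding De and Ua): {Aj, Fp, Hd, Pv, Wg}.
Backdoor paths from De to Ua:
  P1: De <- Pv -> Ua
The empty set is not sufficient: P1 (De <- Pv -> Ua) has no collider blocking it and no conditioned non-collider, so it is open.
Try {Pv}:
  P1: blocked at fork node Pv ∈ conditioning set.
{Pv} contains no descendant of De and blocks every backdoor path.
No other singleton works — e.g. {Hd} leaves P1 open — so {Pv} is the unique smallest valid adjustment set.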